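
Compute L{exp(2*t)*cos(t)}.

(s - 2)/((s - 2)^2 + 1)

L{cos(t)} = s/(s^2 + 1).
By the first shifting theorem, multiplying by e^(2t) replaces s with s - 2.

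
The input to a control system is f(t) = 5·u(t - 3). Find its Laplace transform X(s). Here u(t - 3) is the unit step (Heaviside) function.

By the second shifting theorem, L{u(t - c)·g(t - c)} = e^(-cs)·G(s) with c = 3 and G(s) = L{g(t)}.
L{5} = 5/s.

X(s) = 5*exp(-3*s)/s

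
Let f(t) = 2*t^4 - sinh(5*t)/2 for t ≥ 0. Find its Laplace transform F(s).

The transform is linear, so treat each term independently.
(-1/2)·[L{sinh(5t)} = 5/(s^2 - 25)]; (2)·[L{t^4} = 4!/s^5 = 24/s^5].

F(s) = -5/(2*(s^2 - 25)) + 48/s^5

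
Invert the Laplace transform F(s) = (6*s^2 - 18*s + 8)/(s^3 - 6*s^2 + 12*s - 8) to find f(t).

f(t) = -2*t^2*exp(2*t) + 6*t*exp(2*t) + 6*exp(2*t)

Factor the denominator: s^3 - 6*s^2 + 12*s - 8 = (s - 2)^3.
Partial fraction decomposition gives [6/(s - 2)] + [6/(s - 2)^2] + [-4/(s - 2)^3].
Invert each term: 6/(s - 2) ↔ 6e^(2t); 6/(s - 2)^2 ↔ 6t·e^(2t); -4/(s - 2)^3 ↔ (-2)t^2·e^(2t).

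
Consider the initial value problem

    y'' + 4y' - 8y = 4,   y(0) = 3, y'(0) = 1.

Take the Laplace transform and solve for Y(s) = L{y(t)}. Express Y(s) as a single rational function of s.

Y(s) = (3*s^2 + 13*s + 4)/(s^3 + 4*s^2 - 8*s)

Take the Laplace transform of both sides.
Using L{y''} = s^2 Y - s·y(0) - y'(0) and L{y'} = sY - y(0), with y(0) = 3, y'(0) = 1, the left side becomes (s^2 + 4*s - 8)Y - (3*s + 13).
The right side is L{4} = 4/s.
So (s^2 + 4*s - 8)Y = 4/s + (3*s + 13).
Solve for Y(s) and write it as one ratio of polynomials.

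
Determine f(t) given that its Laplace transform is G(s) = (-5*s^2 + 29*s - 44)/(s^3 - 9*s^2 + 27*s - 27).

f(t) = -t^2*exp(3*t) - t*exp(3*t) - 5*exp(3*t)

Factor the denominator: s^3 - 9*s^2 + 27*s - 27 = (s - 3)^3.
Partial fraction decomposition gives [-5/(s - 3)] + [-1/(s - 3)^2] + [-2/(s - 3)^3].
Invert each term: -5/(s - 3) ↔ -5e^(3t); -1/(s - 3)^2 ↔ -t·e^(3t); -2/(s - 3)^3 ↔ (-1)t^2·e^(3t).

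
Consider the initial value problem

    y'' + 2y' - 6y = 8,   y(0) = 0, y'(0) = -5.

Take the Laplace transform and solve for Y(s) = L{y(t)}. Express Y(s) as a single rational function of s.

Apply the Laplace transform to the equation.
Using L{y''} = s^2 Y - s·y(0) - y'(0) and L{y'} = sY - y(0), with y(0) = 0, y'(0) = -5, the left side becomes (s^2 + 2*s - 6)Y - (-5).
The right side is L{8} = 8/s.
So (s^2 + 2*s - 6)Y = 8/s + (-5).
Solve for Y(s) and write it as one ratio of polynomials.

Y(s) = (-5*s + 8)/(s^3 + 2*s^2 - 6*s)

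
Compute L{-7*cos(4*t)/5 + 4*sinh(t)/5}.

The transform is linear, so treat each term independently.
(4/5)·[L{sinh(t)} = 1/(s^2 - 1)]; (-7/5)·[L{cos(4t)} = s/(s^2 + 16)].

-7*s/(5*(s^2 + 16)) + 4/(5*(s^2 - 1))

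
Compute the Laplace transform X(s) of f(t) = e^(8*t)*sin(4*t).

X(s) = 4/((s - 8)^2 + 16)

L{sin(4t)} = 4/(s^2 + 16).
By the first shifting theorem, multiplying by e^(8t) replaces s with s - 8.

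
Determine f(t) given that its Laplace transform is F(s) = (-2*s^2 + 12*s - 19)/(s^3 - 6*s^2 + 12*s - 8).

f(t) = -3*t^2*exp(2*t)/2 + 4*t*exp(2*t) - 2*exp(2*t)

Factor the denominator: s^3 - 6*s^2 + 12*s - 8 = (s - 2)^3.
Partial fraction decomposition gives [-2/(s - 2)] + [4/(s - 2)^2] + [-3/(s - 2)^3].
Invert each term: -2/(s - 2) ↔ -2e^(2t); 4/(s - 2)^2 ↔ 4t·e^(2t); -3/(s - 2)^3 ↔ (-3/2)t^2·e^(2t).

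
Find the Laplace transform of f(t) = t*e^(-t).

L{e^(-t)} = 1/(s + 1).
Then apply L{t·g(t)} = -d/ds[G(s)] with G(s) = 1/(s + 1):
differentiating 1 time and applying the sign gives (s + 1)^(-2).

(s + 1)^(-2)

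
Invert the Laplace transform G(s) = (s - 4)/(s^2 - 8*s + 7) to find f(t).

f(t) = exp(4*t)*cosh(3*t)

Rewrite the denominator: s^2 - 8*s + 7 = (s - 4)^2 - 9.
The form in (s - 4) signals a first-shifting-theorem factor e^(4t).
Since L{cosh(3t)} = s/(s^2 - 9), the inverse is exp(4*t)*cosh(3*t).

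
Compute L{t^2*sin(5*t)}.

L{sin(5t)} = 5/(s^2 + 25).
Then apply L{t^2·g(t)} = (-1)^2 d^2/ds^2[G(s)] with G(s) = 5/(s^2 + 25):
differentiating 2 times and applying the sign gives 10*(3*s^2 - 25)/(s^2 + 25)^3.

10*(3*s^2 - 25)/(s^2 + 25)^3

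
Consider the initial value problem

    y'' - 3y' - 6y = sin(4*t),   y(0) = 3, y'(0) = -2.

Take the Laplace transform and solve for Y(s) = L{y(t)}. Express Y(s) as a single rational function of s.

Y(s) = (3*s^3 - 11*s^2 + 48*s - 172)/(s^4 - 3*s^3 + 10*s^2 - 48*s - 96)

Laplace-transform each side.
With L{y''} = s^2 Y - s·y(0) - y'(0) and L{y'} = sY - y(0), with y(0) = 3, y'(0) = -2: the LHS transforms to (s^2 - 3*s - 6)Y - (3*s - 11).
The right side is L{sin(4*t)} = 4/(s^2 + 16).
So (s^2 - 3*s - 6)Y = 4/(s^2 + 16) + (3*s - 11).
Solve for Y(s) and write it as one ratio of polynomials.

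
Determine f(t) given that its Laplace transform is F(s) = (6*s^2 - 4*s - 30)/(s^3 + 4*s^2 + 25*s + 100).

Factor the denominator: s^3 + 4*s^2 + 25*s + 100 = (s + 4)*(s^2 + 25).
Partial fraction decomposition gives [2/(s + 4)] + [4*s/(s^2 + 25)] + [-20/(s^2 + 25)].
Invert each term: 2/(s + 4) ↔ 2e^(-4t); 4·s/(s^2 + 25) ↔ 4cos(5t); -4·5/(s^2 + 25) ↔ -4sin(5t).

f(t) = -4*sin(5*t) + 4*cos(5*t) + 2*exp(-4*t)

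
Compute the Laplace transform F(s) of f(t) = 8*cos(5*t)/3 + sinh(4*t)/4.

F(s) = 8*s/(3*(s^2 + 25)) + 1/(s^2 - 16)

Apply the Laplace transform termwise.
(1/4)·[L{sinh(4t)} = 4/(s^2 - 16)]; (8/3)·[L{cos(5t)} = s/(s^2 + 25)].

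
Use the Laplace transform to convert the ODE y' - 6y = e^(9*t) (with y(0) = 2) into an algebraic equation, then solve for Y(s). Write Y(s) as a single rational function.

Take the Laplace transform of both sides.
Using L{y'} = sY - y(0) = sY - 2, the left side becomes (s - 6)Y - (2).
The right side is L{e^(9*t)} = 1/(s - 9).
So (s - 6)Y = 1/(s - 9) + (2).
Divide through and combine into a single rational function.

Y(s) = (2*s - 17)/(s^2 - 15*s + 54)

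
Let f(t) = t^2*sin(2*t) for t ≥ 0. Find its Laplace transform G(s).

L{sin(2t)} = 2/(s^2 + 4).
Then apply L{t^2·g(t)} = (-1)^2 d^2/ds^2[H(s)] with H(s) = 2/(s^2 + 4):
differentiating 2 times and applying the sign gives 4*(3*s^2 - 4)/(s^2 + 4)^3.

G(s) = 4*(3*s^2 - 4)/(s^2 + 4)^3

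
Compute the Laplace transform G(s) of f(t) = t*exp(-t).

G(s) = (s + 1)^(-2)

L{e^(-t)} = 1/(s + 1).
Then apply L{t·g(t)} = -d/ds[H(s)] with H(s) = 1/(s + 1):
differentiating 1 time and applying the sign gives (s + 1)^(-2).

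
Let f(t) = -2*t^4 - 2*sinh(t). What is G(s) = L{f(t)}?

The transform is linear, so treat each term independently.
(-2)·[L{t^4} = 4!/s^5 = 24/s^5]; (-2)·[L{sinh(t)} = 1/(s^2 - 1)].

G(s) = -2/(s^2 - 1) - 48/s^5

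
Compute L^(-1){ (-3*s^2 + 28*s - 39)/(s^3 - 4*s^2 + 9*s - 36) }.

exp(4*t) + 4*sin(3*t) - 4*cos(3*t)

Factor the denominator: s^3 - 4*s^2 + 9*s - 36 = (s - 4)*(s^2 + 9).
Partial fraction decomposition gives [1/(s - 4)] + [-4*s/(s^2 + 9)] + [12/(s^2 + 9)].
Invert each term: 1/(s - 4) ↔ e^(4t); -4·s/(s^2 + 9) ↔ -4cos(3t); 4·3/(s^2 + 9) ↔ 4sin(3t).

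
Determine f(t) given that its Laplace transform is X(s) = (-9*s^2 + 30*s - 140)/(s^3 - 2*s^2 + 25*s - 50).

f(t) = -4*exp(2*t) + 4*sin(5*t) - 5*cos(5*t)

Factor the denominator: s^3 - 2*s^2 + 25*s - 50 = (s - 2)*(s^2 + 25).
Partial fraction decomposition gives [-4/(s - 2)] + [-5*s/(s^2 + 25)] + [20/(s^2 + 25)].
Invert each term: -4/(s - 2) ↔ -4e^(2t); -5·s/(s^2 + 25) ↔ -5cos(5t); 4·5/(s^2 + 25) ↔ 4sin(5t).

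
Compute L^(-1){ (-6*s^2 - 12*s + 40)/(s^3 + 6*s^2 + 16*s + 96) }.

Factor the denominator: s^3 + 6*s^2 + 16*s + 96 = (s + 6)*(s^2 + 16).
Partial fraction decomposition gives [-2/(s + 6)] + [-4*s/(s^2 + 16)] + [12/(s^2 + 16)].
Invert each term: -2/(s + 6) ↔ -2e^(-6t); -4·s/(s^2 + 16) ↔ -4cos(4t); 3·4/(s^2 + 16) ↔ 3sin(4t).

3*sin(4*t) - 4*cos(4*t) - 2*exp(-6*t)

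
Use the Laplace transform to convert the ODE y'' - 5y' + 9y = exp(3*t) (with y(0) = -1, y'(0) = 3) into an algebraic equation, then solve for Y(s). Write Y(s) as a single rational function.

Y(s) = (-s^2 + 11*s - 23)/(s^3 - 8*s^2 + 24*s - 27)

Laplace-transform each side.
The derivative rules (L{y''} = s^2 Y - s·y(0) - y'(0) and L{y'} = sY - y(0), with y(0) = -1, y'(0) = 3) turn the left side into (s^2 - 5*s + 9)Y - (-s + 8).
The right side is L{exp(3*t)} = 1/(s - 3).
So (s^2 - 5*s + 9)Y = 1/(s - 3) + (-s + 8).
Solve for Y(s) and write it as one ratio of polynomials.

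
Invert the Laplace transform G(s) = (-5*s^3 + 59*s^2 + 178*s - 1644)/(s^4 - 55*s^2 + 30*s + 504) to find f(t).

f(t) = 2*exp(6*t) + 2*exp(4*t) - 6*exp(-3*t) - 3*exp(-7*t)

Factor the denominator: s^4 - 55*s^2 + 30*s + 504 = (s - 6)*(s - 4)*(s + 3)*(s + 7).
Partial fraction decomposition gives [-3/(s + 7)] + [-6/(s + 3)] + [2/(s - 6)] + [2/(s - 4)].
Invert each term: -3/(s + 7) ↔ -3e^(-7t); -6/(s + 3) ↔ -6e^(-3t); 2/(s - 6) ↔ 2e^(6t); 2/(s - 4) ↔ 2e^(4t).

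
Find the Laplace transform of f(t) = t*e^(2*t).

(s - 2)^(-2)

L{e^(2t)} = 1/(s - 2).
Then apply L{t·g(t)} = -d/ds[H(s)] with H(s) = 1/(s - 2):
differentiating 1 time and applying the sign gives (s - 2)^(-2).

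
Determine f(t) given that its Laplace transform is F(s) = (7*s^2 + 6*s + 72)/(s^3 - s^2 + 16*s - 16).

Factor the denominator: s^3 - s^2 + 16*s - 16 = (s - 1)*(s^2 + 16).
Partial fraction decomposition gives [5/(s - 1)] + [2*s/(s^2 + 16)] + [8/(s^2 + 16)].
Invert each term: 5/(s - 1) ↔ 5e^(t); 2·s/(s^2 + 16) ↔ 2cos(4t); 2·4/(s^2 + 16) ↔ 2sin(4t).

f(t) = 5*exp(t) + 2*sin(4*t) + 2*cos(4*t)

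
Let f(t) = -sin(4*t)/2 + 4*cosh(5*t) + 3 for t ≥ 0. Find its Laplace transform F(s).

By linearity of the Laplace transform, transform each term separately.
L{3} = 3/s; (-1/2)·[L{sin(4t)} = 4/(s^2 + 16)]; (4)·[L{cosh(5t)} = s/(s^2 - 25)].

F(s) = 4*s/(s^2 - 25) - 2/(s^2 + 16) + 3/s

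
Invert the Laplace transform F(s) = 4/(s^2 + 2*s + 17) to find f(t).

Rewrite the denominator: s^2 + 2*s + 17 = (s + 1)^2 + 16.
The form in (s + 1) signals a first-shifting-theorem factor e^(-t).
Since L{sin(4t)} = 4/(s^2 + 16), the inverse is e^(-t)*sin(4*t).

f(t) = exp(-t)*sin(4*t)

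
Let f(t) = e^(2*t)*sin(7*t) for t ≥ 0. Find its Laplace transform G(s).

L{sin(7t)} = 7/(s^2 + 49).
By the first shifting theorem, multiplying by e^(2t) replaces s with s - 2.

G(s) = 7/((s - 2)^2 + 49)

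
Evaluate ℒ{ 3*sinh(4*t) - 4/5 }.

12/(s^2 - 16) - 4/(5*s)

By linearity of the Laplace transform, transform each term separately.
(3)·[L{sinh(4t)} = 4/(s^2 - 16)]; L{-4/5} = (-4/5)/s.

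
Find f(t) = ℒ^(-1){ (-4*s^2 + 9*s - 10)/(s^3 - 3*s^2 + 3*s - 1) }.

f(t) = -5*t^2*exp(t)/2 + t*exp(t) - 4*exp(t)

Factor the denominator: s^3 - 3*s^2 + 3*s - 1 = (s - 1)^3.
Partial fraction decomposition gives [-4/(s - 1)] + [(s - 1)^(-2)] + [-5/(s - 1)^3].
Invert each term: -4/(s - 1) ↔ -4e^(t); 1/(s - 1)^2 ↔ t·e^(t); -5/(s - 1)^3 ↔ (-5/2)t^2·e^(t).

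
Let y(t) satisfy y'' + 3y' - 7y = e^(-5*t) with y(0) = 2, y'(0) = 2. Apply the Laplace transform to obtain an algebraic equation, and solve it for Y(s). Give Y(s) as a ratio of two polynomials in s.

Apply the Laplace transform to the equation.
The derivative rules (L{y''} = s^2 Y - s·y(0) - y'(0) and L{y'} = sY - y(0), with y(0) = 2, y'(0) = 2) turn the left side into (s^2 + 3*s - 7)Y - (2*s + 8).
The right side is L{e^(-5*t)} = 1/(s + 5).
So (s^2 + 3*s - 7)Y = 1/(s + 5) + (2*s + 8).
Isolate Y and clear denominators.

Y(s) = (2*s^2 + 18*s + 41)/(s^3 + 8*s^2 + 8*s - 35)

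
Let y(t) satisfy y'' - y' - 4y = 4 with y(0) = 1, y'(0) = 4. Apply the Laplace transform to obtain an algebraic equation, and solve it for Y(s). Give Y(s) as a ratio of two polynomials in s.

Take the Laplace transform of both sides.
With L{y''} = s^2 Y - s·y(0) - y'(0) and L{y'} = sY - y(0), with y(0) = 1, y'(0) = 4: the LHS transforms to (s^2 - s - 4)Y - (s + 3).
The right side is L{4} = 4/s.
So (s^2 - s - 4)Y = 4/s + (s + 3).
Solve for Y(s) and write it as one ratio of polynomials.

Y(s) = (s^2 + 3*s + 4)/(s^3 - s^2 - 4*s)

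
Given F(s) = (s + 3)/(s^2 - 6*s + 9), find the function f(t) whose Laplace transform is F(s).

f(t) = 6*t*exp(3*t) + exp(3*t)

Factor the denominator: s^2 - 6*s + 9 = (s - 3)^2.
Partial fraction decomposition gives [1/(s - 3)] + [6/(s - 3)^2].
Invert each term: 1/(s - 3) ↔ e^(3t); 6/(s - 3)^2 ↔ 6t·e^(3t).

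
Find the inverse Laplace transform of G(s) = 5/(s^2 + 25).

sin(5*t)

Since L{sin(5t)} = 5/(s^2 + 25), the inverse is sin(5*t).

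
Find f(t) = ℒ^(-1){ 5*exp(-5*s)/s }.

f(t) = Heaviside(t - 5)*(5)

The factor e^(-5s) signals a time shift by c = 5 (second shifting theorem).
L{5} = 5/s, so L^-1{5/s} = 5.
Hence the inverse is u(t - 5) times that function evaluated at t - 5.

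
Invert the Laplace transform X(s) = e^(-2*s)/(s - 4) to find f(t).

The factor e^(-2s) signals a time shift by c = 2 (second shifting theorem).
L{e^(4t)} = 1/(s - 4), so L^-1{1/(s - 4)} = e^(4*t).
Hence the inverse is u(t - 2) times that function evaluated at t - 2.

f(t) = Heaviside(t - 2)*(exp(4*t - 8))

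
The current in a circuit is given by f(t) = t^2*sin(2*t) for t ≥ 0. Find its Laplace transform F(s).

L{sin(2t)} = 2/(s^2 + 4).
Then apply L{t^2·g(t)} = (-1)^2 d^2/ds^2[G(s)] with G(s) = 2/(s^2 + 4):
differentiating 2 times and applying the sign gives 4*(3*s^2 - 4)/(s^2 + 4)^3.

F(s) = 4*(3*s^2 - 4)/(s^2 + 4)^3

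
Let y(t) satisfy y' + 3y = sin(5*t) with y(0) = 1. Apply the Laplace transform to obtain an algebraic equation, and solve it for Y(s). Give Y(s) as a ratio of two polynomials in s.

Y(s) = (s^2 + 30)/(s^3 + 3*s^2 + 25*s + 75)

Apply the Laplace transform to the equation.
The derivative rules (L{y'} = sY - y(0) = sY - 1) turn the left side into (s + 3)Y - (1).
The right side is L{sin(5*t)} = 5/(s^2 + 25).
So (s + 3)Y = 5/(s^2 + 25) + (1).
Divide through and combine into a single rational function.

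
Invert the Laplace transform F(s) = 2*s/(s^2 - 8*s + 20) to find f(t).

f(t) = 4*exp(4*t)*sin(2*t) + 2*exp(4*t)*cos(2*t)

Complete the square in the denominator: s^2 - 8*s + 20 = (s - 4)^2 + 2^2.
Split the numerator to match: 2*s = 2·(s - 4) + 4·2.
Invert each term: 2·(s - 4)/((s - 4)^2 + 4) ↔ 2e^(4t)cos(2t); 4·2/((s - 4)^2 + 4) ↔ 4e^(4t)sin(2t).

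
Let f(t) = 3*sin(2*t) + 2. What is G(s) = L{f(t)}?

Apply the Laplace transform termwise.
L{2} = 2/s; (3)·[L{sin(2t)} = 2/(s^2 + 4)].

G(s) = 6/(s^2 + 4) + 2/s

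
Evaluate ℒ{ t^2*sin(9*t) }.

L{sin(9t)} = 9/(s^2 + 81).
Then apply L{t^2·g(t)} = (-1)^2 d^2/ds^2[G(s)] with G(s) = 9/(s^2 + 81):
differentiating 2 times and applying the sign gives 54*(s^2 - 27)/(s^2 + 81)^3.

54*(s^2 - 27)/(s^2 + 81)^3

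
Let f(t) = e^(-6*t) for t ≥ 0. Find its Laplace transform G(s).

L{e^(-6t)} = 1/(s + 6).

G(s) = 1/(s + 6)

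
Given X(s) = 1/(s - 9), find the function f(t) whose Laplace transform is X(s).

Since L{e^(9t)} = 1/(s - 9), the inverse is e^(9*t).

f(t) = exp(9*t)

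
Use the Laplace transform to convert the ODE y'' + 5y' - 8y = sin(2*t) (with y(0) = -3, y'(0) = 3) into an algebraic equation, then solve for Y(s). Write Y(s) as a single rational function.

Y(s) = (-3*s^3 - 12*s^2 - 12*s - 46)/(s^4 + 5*s^3 - 4*s^2 + 20*s - 32)

Transform both sides with L{·}.
With L{y''} = s^2 Y - s·y(0) - y'(0) and L{y'} = sY - y(0), with y(0) = -3, y'(0) = 3: the LHS transforms to (s^2 + 5*s - 8)Y - (-3*s - 12).
The right side is L{sin(2*t)} = 2/(s^2 + 4).
So (s^2 + 5*s - 8)Y = 2/(s^2 + 4) + (-3*s - 12).
Isolate Y and clear denominators.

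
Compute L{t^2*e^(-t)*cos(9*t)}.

L{cos(9t)} = s/(s^2 + 81).
Multiplying by e^(-t) shifts s → s + 1, so L{e^(-t)*cos(9*t)} = (s + 1)/((s + 1)^2 + 81).
Then apply L{t^2·g(t)} = (-1)^2 d^2/ds^2[G(s)] with G(s) = (s + 1)/((s + 1)^2 + 81):
differentiating 2 times and applying the sign gives 2*(s + 1)*(s^2 + 2*s - 242)/(s^2 + 2*s + 82)^3.

2*(s + 1)*(s^2 + 2*s - 242)/(s^2 + 2*s + 82)^3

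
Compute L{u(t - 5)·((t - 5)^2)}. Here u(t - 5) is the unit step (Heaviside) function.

By the second shifting theorem, L{u(t - c)·g(t - c)} = e^(-cs)·H(s) with c = 5 and H(s) = L{g(t)}.
L{t^2} = 2!/s^3 = 2/s^3.

2*exp(-5*s)/s^3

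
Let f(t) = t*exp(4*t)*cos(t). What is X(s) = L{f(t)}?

L{cos(t)} = s/(s^2 + 1).
Multiplying by e^(4t) shifts s → s - 4, so L{exp(4*t)*cos(t)} = (s - 4)/((s - 4)^2 + 1).
Then apply L{t·g(t)} = -d/ds[G(s)] with G(s) = (s - 4)/((s - 4)^2 + 1):
differentiating 1 time and applying the sign gives (s - 5)*(s - 3)/(s^2 - 8*s + 17)^2.

X(s) = (s - 5)*(s - 3)/(s^2 - 8*s + 17)^2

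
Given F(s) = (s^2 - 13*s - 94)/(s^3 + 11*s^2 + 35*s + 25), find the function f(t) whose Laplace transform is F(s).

f(t) = t*exp(-5*t) - 5*exp(-t) + 6*exp(-5*t)

Factor the denominator: s^3 + 11*s^2 + 35*s + 25 = (s + 1)*(s + 5)^2.
Partial fraction decomposition gives [6/(s + 5)] + [(s + 5)^(-2)] + [-5/(s + 1)].
Invert each term: 6/(s + 5) ↔ 6e^(-5t); 1/(s + 5)^2 ↔ t·e^(-5t); -5/(s + 1) ↔ -5e^(-t).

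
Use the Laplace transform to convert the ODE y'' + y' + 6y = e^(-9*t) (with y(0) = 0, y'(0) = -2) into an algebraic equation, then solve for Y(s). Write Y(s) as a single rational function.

Take the Laplace transform of both sides.
Using L{y''} = s^2 Y - s·y(0) - y'(0) and L{y'} = sY - y(0), with y(0) = 0, y'(0) = -2, the left side becomes (s^2 + s + 6)Y - (-2).
The right side is L{e^(-9*t)} = 1/(s + 9).
So (s^2 + s + 6)Y = 1/(s + 9) + (-2).
Isolate Y and clear denominators.

Y(s) = (-2*s - 17)/(s^3 + 10*s^2 + 15*s + 54)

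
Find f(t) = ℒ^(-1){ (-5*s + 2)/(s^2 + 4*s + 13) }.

Complete the square in the denominator: s^2 + 4*s + 13 = (s + 2)^2 + 3^2.
Split the numerator to match: -5*s + 2 = -5·(s + 2) + 4·3.
Invert each term: -5·(s + 2)/((s + 2)^2 + 9) ↔ -5e^(-2t)cos(3t); 4·3/((s + 2)^2 + 9) ↔ 4e^(-2t)sin(3t).

f(t) = 4*exp(-2*t)*sin(3*t) - 5*exp(-2*t)*cos(3*t)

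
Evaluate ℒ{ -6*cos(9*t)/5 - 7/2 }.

-6*s/(5*(s^2 + 81)) - 7/(2*s)

By linearity of the Laplace transform, transform each term separately.
L{-7/2} = (-7/2)/s; (-6/5)·[L{cos(9t)} = s/(s^2 + 81)].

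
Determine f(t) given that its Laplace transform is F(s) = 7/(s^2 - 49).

Since L{sinh(7t)} = 7/(s^2 - 49), the inverse is sinh(7*t).

f(t) = sinh(7*t)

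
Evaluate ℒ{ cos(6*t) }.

s/(s^2 + 36)

L{cos(6t)} = s/(s^2 + 36).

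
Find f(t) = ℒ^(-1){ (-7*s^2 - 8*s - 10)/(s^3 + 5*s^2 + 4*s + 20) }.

Factor the denominator: s^3 + 5*s^2 + 4*s + 20 = (s + 5)*(s^2 + 4).
Partial fraction decomposition gives [-5/(s + 5)] + [-2*s/(s^2 + 4)] + [2/(s^2 + 4)].
Invert each term: -5/(s + 5) ↔ -5e^(-5t); -2·s/(s^2 + 4) ↔ -2cos(2t); 1·2/(s^2 + 4) ↔ sin(2t).

f(t) = sin(2*t) - 2*cos(2*t) - 5*exp(-5*t)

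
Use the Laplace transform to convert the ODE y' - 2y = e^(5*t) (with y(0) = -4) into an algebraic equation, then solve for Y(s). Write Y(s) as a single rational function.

Y(s) = (-4*s + 21)/(s^2 - 7*s + 10)

Take the Laplace transform of both sides.
The derivative rules (L{y'} = sY - y(0) = sY - (-4)) turn the left side into (s - 2)Y - (-4).
The right side is L{e^(5*t)} = 1/(s - 5).
So (s - 2)Y = 1/(s - 5) + (-4).
Divide through and combine into a single rational function.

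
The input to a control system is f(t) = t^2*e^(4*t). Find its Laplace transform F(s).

L{e^(4t)} = 1/(s - 4).
Then apply L{t^2·g(t)} = (-1)^2 d^2/ds^2[G(s)] with G(s) = 1/(s - 4):
differentiating 2 times and applying the sign gives 2/(s - 4)^3.

F(s) = 2/(s - 4)^3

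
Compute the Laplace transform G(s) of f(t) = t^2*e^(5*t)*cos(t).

L{cos(t)} = s/(s^2 + 1).
Multiplying by e^(5t) shifts s → s - 5, so L{e^(5*t)*cos(t)} = (s - 5)/((s - 5)^2 + 1).
Then apply L{t^2·g(t)} = (-1)^2 d^2/ds^2[H(s)] with H(s) = (s - 5)/((s - 5)^2 + 1):
differentiating 2 times and applying the sign gives 2*(s - 5)*(s^2 - 10*s + 22)/(s^2 - 10*s + 26)^3.

G(s) = 2*(s - 5)*(s^2 - 10*s + 22)/(s^2 - 10*s + 26)^3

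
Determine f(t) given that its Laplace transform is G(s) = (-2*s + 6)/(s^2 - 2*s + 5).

Complete the square in the denominator: s^2 - 2*s + 5 = (s - 1)^2 + 2^2.
Split the numerator to match: -2*s + 6 = -2·(s - 1) + 2·2.
Invert each term: -2·(s - 1)/((s - 1)^2 + 4) ↔ -2e^(t)cos(2t); 2·2/((s - 1)^2 + 4) ↔ 2e^(t)sin(2t).

f(t) = 2*exp(t)*sin(2*t) - 2*exp(t)*cos(2*t)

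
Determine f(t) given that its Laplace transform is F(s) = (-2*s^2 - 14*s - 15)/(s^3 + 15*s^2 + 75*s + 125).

f(t) = 5*t^2*exp(-5*t)/2 + 6*t*exp(-5*t) - 2*exp(-5*t)

Factor the denominator: s^3 + 15*s^2 + 75*s + 125 = (s + 5)^3.
Partial fraction decomposition gives [-2/(s + 5)] + [6/(s + 5)^2] + [5/(s + 5)^3].
Invert each term: -2/(s + 5) ↔ -2e^(-5t); 6/(s + 5)^2 ↔ 6t·e^(-5t); 5/(s + 5)^3 ↔ (5/2)t^2·e^(-5t).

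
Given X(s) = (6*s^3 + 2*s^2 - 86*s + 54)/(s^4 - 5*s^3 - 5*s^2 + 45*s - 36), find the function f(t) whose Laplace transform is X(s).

Factor the denominator: s^4 - 5*s^3 - 5*s^2 + 45*s - 36 = (s - 4)*(s - 3)*(s - 1)*(s + 3).
Partial fraction decomposition gives [2/(s - 3)] + [-1/(s - 1)] + [-1/(s + 3)] + [6/(s - 4)].
Invert each term: 2/(s - 3) ↔ 2e^(3t); -1/(s - 1) ↔ -e^(t); -1/(s + 3) ↔ -e^(-3t); 6/(s - 4) ↔ 6e^(4t).

f(t) = 6*exp(4*t) + 2*exp(3*t) - exp(t) - exp(-3*t)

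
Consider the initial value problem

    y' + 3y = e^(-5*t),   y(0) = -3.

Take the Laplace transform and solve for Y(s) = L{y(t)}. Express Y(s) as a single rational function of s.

Y(s) = (-3*s - 14)/(s^2 + 8*s + 15)

Laplace-transform each side.
Using L{y'} = sY - y(0) = sY - (-3), the left side becomes (s + 3)Y - (-3).
The right side is L{e^(-5*t)} = 1/(s + 5).
So (s + 3)Y = 1/(s + 5) + (-3).
Divide through and combine into a single rational function.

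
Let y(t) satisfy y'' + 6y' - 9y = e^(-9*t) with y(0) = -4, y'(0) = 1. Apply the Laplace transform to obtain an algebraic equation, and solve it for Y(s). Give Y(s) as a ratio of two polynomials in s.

Laplace-transform each side.
With L{y''} = s^2 Y - s·y(0) - y'(0) and L{y'} = sY - y(0), with y(0) = -4, y'(0) = 1: the LHS transforms to (s^2 + 6*s - 9)Y - (-4*s - 23).
The right side is L{e^(-9*t)} = 1/(s + 9).
So (s^2 + 6*s - 9)Y = 1/(s + 9) + (-4*s - 23).
Isolate Y and clear denominators.

Y(s) = (-4*s^2 - 59*s - 206)/(s^3 + 15*s^2 + 45*s - 81)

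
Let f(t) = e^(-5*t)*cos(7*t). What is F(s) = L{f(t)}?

F(s) = (s + 5)/((s + 5)^2 + 49)

L{cos(7t)} = s/(s^2 + 49).
By the first shifting theorem, multiplying by e^(-5t) replaces s with s + 5.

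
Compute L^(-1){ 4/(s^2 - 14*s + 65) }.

Rewrite the denominator: s^2 - 14*s + 65 = (s - 7)^2 + 16.
The form in (s - 7) signals a first-shifting-theorem factor e^(7t).
Since L{sin(4t)} = 4/(s^2 + 16), the inverse is e^(7*t)*sin(4*t).

exp(7*t)*sin(4*t)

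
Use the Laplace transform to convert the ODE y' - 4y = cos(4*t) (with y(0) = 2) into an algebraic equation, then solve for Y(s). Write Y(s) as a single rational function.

Transform both sides with L{·}.
The derivative rules (L{y'} = sY - y(0) = sY - 2) turn the left side into (s - 4)Y - (2).
The right side is L{cos(4*t)} = s/(s^2 + 16).
So (s - 4)Y = s/(s^2 + 16) + (2).
Solve for Y(s) and write it as one ratio of polynomials.

Y(s) = (2*s^2 + s + 32)/(s^3 - 4*s^2 + 16*s - 64)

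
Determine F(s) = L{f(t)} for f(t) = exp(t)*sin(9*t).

F(s) = 9/((s - 1)^2 + 81)

L{sin(9t)} = 9/(s^2 + 81).
By the first shifting theorem, multiplying by e^(t) replaces s with s - 1.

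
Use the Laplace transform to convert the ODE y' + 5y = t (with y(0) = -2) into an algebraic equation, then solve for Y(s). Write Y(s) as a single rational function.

Y(s) = (-2*s^2 + 1)/(s^3 + 5*s^2)

Transform both sides with L{·}.
Using L{y'} = sY - y(0) = sY - (-2), the left side becomes (s + 5)Y - (-2).
The right side is L{t} = s^(-2).
So (s + 5)Y = s^(-2) + (-2).
Isolate Y and clear denominators.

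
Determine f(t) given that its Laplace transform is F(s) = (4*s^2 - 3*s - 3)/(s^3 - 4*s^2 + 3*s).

Factor the denominator: s^3 - 4*s^2 + 3*s = s*(s - 3)*(s - 1).
Partial fraction decomposition gives [-1/s] + [4/(s - 3)] + [1/(s - 1)].
Invert each term: -1/(s - 0) ↔ -e^(0t); 4/(s - 3) ↔ 4e^(3t); 1/(s - 1) ↔ e^(t).

f(t) = 4*exp(3*t) + exp(t) - 1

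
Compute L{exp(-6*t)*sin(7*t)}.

L{sin(7t)} = 7/(s^2 + 49).
By the first shifting theorem, multiplying by e^(-6t) replaces s with s + 6.

7/((s + 6)^2 + 49)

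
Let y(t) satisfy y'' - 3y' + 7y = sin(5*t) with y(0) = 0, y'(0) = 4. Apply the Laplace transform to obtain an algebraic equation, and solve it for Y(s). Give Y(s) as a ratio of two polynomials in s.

Y(s) = (4*s^2 + 105)/(s^4 - 3*s^3 + 32*s^2 - 75*s + 175)

Laplace-transform each side.
With L{y''} = s^2 Y - s·y(0) - y'(0) and L{y'} = sY - y(0), with y(0) = 0, y'(0) = 4: the LHS transforms to (s^2 - 3*s + 7)Y - (4).
The right side is L{sin(5*t)} = 5/(s^2 + 25).
So (s^2 - 3*s + 7)Y = 5/(s^2 + 25) + (4).
Isolate Y and clear denominators.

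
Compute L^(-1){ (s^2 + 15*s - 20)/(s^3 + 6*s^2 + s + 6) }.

-3*sin(t) + 3*cos(t) - 2*exp(-6*t)

Factor the denominator: s^3 + 6*s^2 + s + 6 = (s + 6)*(s^2 + 1).
Partial fraction decomposition gives [-2/(s + 6)] + [3*s/(s^2 + 1)] + [-3/(s^2 + 1)].
Invert each term: -2/(s + 6) ↔ -2e^(-6t); 3·s/(s^2 + 1) ↔ 3cos(t); -3·1/(s^2 + 1) ↔ -3sin(t).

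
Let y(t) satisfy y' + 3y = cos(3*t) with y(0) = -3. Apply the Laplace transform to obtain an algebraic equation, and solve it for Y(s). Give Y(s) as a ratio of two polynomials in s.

Y(s) = (-3*s^2 + s - 27)/(s^3 + 3*s^2 + 9*s + 27)

Laplace-transform each side.
Using L{y'} = sY - y(0) = sY - (-3), the left side becomes (s + 3)Y - (-3).
The right side is L{cos(3*t)} = s/(s^2 + 9).
So (s + 3)Y = s/(s^2 + 9) + (-3).
Solve for Y(s) and write it as one ratio of polynomials.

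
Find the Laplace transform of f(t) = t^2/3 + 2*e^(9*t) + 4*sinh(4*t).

16/(s^2 - 16) + 2/(s - 9) + 2/(3*s^3)

By linearity of the Laplace transform, transform each term separately.
(1/3)·[L{t^2} = 2!/s^3 = 2/s^3]; (2)·[L{e^(9t)} = 1/(s - 9)]; (4)·[L{sinh(4t)} = 4/(s^2 - 16)].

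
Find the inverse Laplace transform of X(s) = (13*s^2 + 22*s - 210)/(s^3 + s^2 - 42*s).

Factor the denominator: s^3 + s^2 - 42*s = s*(s - 6)*(s + 7).
Partial fraction decomposition gives [3/(s + 7)] + [5/(s - 6)] + [5/s].
Invert each term: 3/(s + 7) ↔ 3e^(-7t); 5/(s - 6) ↔ 5e^(6t); 5/(s - 0) ↔ 5e^(0t).

5*exp(6*t) + 5 + 3*exp(-7*t)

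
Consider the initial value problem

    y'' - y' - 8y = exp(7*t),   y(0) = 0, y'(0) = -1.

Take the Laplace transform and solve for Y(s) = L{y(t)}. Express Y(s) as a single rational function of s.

Y(s) = (-s + 8)/(s^3 - 8*s^2 - s + 56)

Apply the Laplace transform to the equation.
With L{y''} = s^2 Y - s·y(0) - y'(0) and L{y'} = sY - y(0), with y(0) = 0, y'(0) = -1: the LHS transforms to (s^2 - s - 8)Y - (-1).
The right side is L{exp(7*t)} = 1/(s - 7).
So (s^2 - s - 8)Y = 1/(s - 7) + (-1).
Divide through and combine into a single rational function.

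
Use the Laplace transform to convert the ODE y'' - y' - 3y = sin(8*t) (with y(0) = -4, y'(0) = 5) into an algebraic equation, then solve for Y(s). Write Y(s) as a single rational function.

Take the Laplace transform of both sides.
Using L{y''} = s^2 Y - s·y(0) - y'(0) and L{y'} = sY - y(0), with y(0) = -4, y'(0) = 5, the left side becomes (s^2 - s - 3)Y - (-4*s + 9).
The right side is L{sin(8*t)} = 8/(s^2 + 64).
So (s^2 - s - 3)Y = 8/(s^2 + 64) + (-4*s + 9).
Solve for Y(s) and write it as one ratio of polynomials.

Y(s) = (-4*s^3 + 9*s^2 - 256*s + 584)/(s^4 - s^3 + 61*s^2 - 64*s - 192)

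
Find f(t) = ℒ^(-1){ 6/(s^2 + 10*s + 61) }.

Rewrite the denominator: s^2 + 10*s + 61 = (s + 5)^2 + 36.
The form in (s + 5) signals a first-shifting-theorem factor e^(-5t).
Since L{sin(6t)} = 6/(s^2 + 36), the inverse is exp(-5*t)*sin(6*t).

f(t) = exp(-5*t)*sin(6*t)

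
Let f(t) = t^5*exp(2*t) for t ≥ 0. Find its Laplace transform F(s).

L{t^5} = 5!/s^6 = 120/s^6.
By the first shifting theorem, multiplying by e^(2t) replaces s with s - 2.

F(s) = 120/(s - 2)^6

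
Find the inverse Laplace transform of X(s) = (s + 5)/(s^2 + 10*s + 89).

exp(-5*t)*cos(8*t)

Rewrite the denominator: s^2 + 10*s + 89 = (s + 5)^2 + 64.
The form in (s + 5) signals a first-shifting-theorem factor e^(-5t).
Since L{cos(8t)} = s/(s^2 + 64), the inverse is e^(-5*t)*cos(8*t).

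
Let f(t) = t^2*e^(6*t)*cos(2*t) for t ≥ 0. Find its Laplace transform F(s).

F(s) = 2*(s - 6)*(s^2 - 12*s + 24)/(s^2 - 12*s + 40)^3

L{cos(2t)} = s/(s^2 + 4).
Multiplying by e^(6t) shifts s → s - 6, so L{e^(6*t)*cos(2*t)} = (s - 6)/((s - 6)^2 + 4).
Then apply L{t^2·g(t)} = (-1)^2 d^2/ds^2[G(s)] with G(s) = (s - 6)/((s - 6)^2 + 4):
differentiating 2 times and applying the sign gives 2*(s - 6)*(s^2 - 12*s + 24)/(s^2 - 12*s + 40)^3.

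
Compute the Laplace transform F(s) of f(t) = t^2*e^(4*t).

F(s) = 2/(s - 4)^3

L{e^(4t)} = 1/(s - 4).
Then apply L{t^2·g(t)} = (-1)^2 d^2/ds^2[G(s)] with G(s) = 1/(s - 4):
differentiating 2 times and applying the sign gives 2/(s - 4)^3.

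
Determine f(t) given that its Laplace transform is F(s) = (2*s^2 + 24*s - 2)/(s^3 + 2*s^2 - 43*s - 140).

f(t) = 2*exp(7*t) + 6*exp(-4*t) - 6*exp(-5*t)

Factor the denominator: s^3 + 2*s^2 - 43*s - 140 = (s - 7)*(s + 4)*(s + 5).
Partial fraction decomposition gives [2/(s - 7)] + [6/(s + 4)] + [-6/(s + 5)].
Invert each term: 2/(s - 7) ↔ 2e^(7t); 6/(s + 4) ↔ 6e^(-4t); -6/(s + 5) ↔ -6e^(-5t).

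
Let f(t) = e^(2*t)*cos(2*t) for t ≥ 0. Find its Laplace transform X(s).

X(s) = (s - 2)/((s - 2)^2 + 4)

L{cos(2t)} = s/(s^2 + 4).
By the first shifting theorem, multiplying by e^(2t) replaces s with s - 2.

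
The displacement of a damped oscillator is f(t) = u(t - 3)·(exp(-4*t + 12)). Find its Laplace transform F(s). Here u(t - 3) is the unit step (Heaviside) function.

By the second shifting theorem, L{u(t - c)·g(t - c)} = e^(-cs)·G(s) with c = 3 and G(s) = L{g(t)}.
L{e^(-4t)} = 1/(s + 4).

F(s) = exp(-3*s)/(s + 4)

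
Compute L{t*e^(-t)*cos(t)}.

s*(s + 2)/(s^2 + 2*s + 2)^2

L{cos(t)} = s/(s^2 + 1).
Multiplying by e^(-t) shifts s → s + 1, so L{e^(-t)*cos(t)} = (s + 1)/((s + 1)^2 + 1).
Then apply L{t·g(t)} = -d/ds[H(s)] with H(s) = (s + 1)/((s + 1)^2 + 1):
differentiating 1 time and applying the sign gives s*(s + 2)/(s^2 + 2*s + 2)^2.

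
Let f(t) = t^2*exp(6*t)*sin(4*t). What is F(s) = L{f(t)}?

L{sin(4t)} = 4/(s^2 + 16).
Multiplying by e^(6t) shifts s → s - 6, so L{exp(6*t)*sin(4*t)} = 4/((s - 6)^2 + 16).
Then apply L{t^2·g(t)} = (-1)^2 d^2/ds^2[G(s)] with G(s) = 4/((s - 6)^2 + 16):
differentiating 2 times and applying the sign gives 8*(3*s^2 - 36*s + 92)/(s^2 - 12*s + 52)^3.

F(s) = 8*(3*s^2 - 36*s + 92)/(s^2 - 12*s + 52)^3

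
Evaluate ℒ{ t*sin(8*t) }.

16*s/(s^2 + 64)^2

L{sin(8t)} = 8/(s^2 + 64).
Then apply L{t·g(t)} = -d/ds[H(s)] with H(s) = 8/(s^2 + 64):
differentiating 1 time and applying the sign gives 16*s/(s^2 + 64)^2.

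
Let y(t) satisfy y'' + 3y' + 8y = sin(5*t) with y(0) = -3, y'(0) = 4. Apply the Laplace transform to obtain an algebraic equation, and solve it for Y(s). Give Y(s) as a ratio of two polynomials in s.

Y(s) = (-3*s^3 - 5*s^2 - 75*s - 120)/(s^4 + 3*s^3 + 33*s^2 + 75*s + 200)

Laplace-transform each side.
Using L{y''} = s^2 Y - s·y(0) - y'(0) and L{y'} = sY - y(0), with y(0) = -3, y'(0) = 4, the left side becomes (s^2 + 3*s + 8)Y - (-3*s - 5).
The right side is L{sin(5*t)} = 5/(s^2 + 25).
So (s^2 + 3*s + 8)Y = 5/(s^2 + 25) + (-3*s - 5).
Divide through and combine into a single rational function.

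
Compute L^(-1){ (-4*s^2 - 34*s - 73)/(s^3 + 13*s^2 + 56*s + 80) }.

Factor the denominator: s^3 + 13*s^2 + 56*s + 80 = (s + 4)^2*(s + 5).
Partial fraction decomposition gives [-1/(s + 4)] + [-1/(s + 4)^2] + [-3/(s + 5)].
Invert each term: -1/(s + 4) ↔ -e^(-4t); -1/(s + 4)^2 ↔ -t·e^(-4t); -3/(s + 5) ↔ -3e^(-5t).

-t*exp(-4*t) - exp(-4*t) - 3*exp(-5*t)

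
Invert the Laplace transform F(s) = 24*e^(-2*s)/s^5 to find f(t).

f(t) = Heaviside(t - 2)*((t - 2)^4)

The factor e^(-2s) signals a time shift by c = 2 (second shifting theorem).
L{t^4} = 4!/s^5 = 24/s^5, so L^-1{24/s^5} = t^4.
Hence the inverse is u(t - 2) times that function evaluated at t - 2.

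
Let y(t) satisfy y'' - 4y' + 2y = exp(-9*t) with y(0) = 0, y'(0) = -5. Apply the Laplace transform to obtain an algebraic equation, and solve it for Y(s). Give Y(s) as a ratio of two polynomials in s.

Y(s) = (-5*s - 44)/(s^3 + 5*s^2 - 34*s + 18)

Apply the Laplace transform to the equation.
Using L{y''} = s^2 Y - s·y(0) - y'(0) and L{y'} = sY - y(0), with y(0) = 0, y'(0) = -5, the left side becomes (s^2 - 4*s + 2)Y - (-5).
The right side is L{exp(-9*t)} = 1/(s + 9).
So (s^2 - 4*s + 2)Y = 1/(s + 9) + (-5).
Isolate Y and clear denominators.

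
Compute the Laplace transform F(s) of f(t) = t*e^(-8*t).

F(s) = (s + 8)^(-2)

L{t} = 1!/s^2 = 1/s^2.
By the first shifting theorem, multiplying by e^(-8t) replaces s with s + 8.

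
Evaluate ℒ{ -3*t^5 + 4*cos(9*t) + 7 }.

4*s/(s^2 + 81) + 7/s - 360/s^6

The transform is linear, so treat each term independently.
(-3)·[L{t^5} = 5!/s^6 = 120/s^6]; (4)·[L{cos(9t)} = s/(s^2 + 81)]; L{7} = 7/s.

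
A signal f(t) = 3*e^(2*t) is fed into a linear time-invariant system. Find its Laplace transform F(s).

F(s) = 3/(s - 2)

L{3} = 3/s.
By the first shifting theorem, multiplying by e^(2t) replaces s with s - 2.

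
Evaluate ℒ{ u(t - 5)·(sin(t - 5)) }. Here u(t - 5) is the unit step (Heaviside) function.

exp(-5*s)/(s^2 + 1)

By the second shifting theorem, L{u(t - c)·g(t - c)} = e^(-cs)·G(s) with c = 5 and G(s) = L{g(t)}.
L{sin(t)} = 1/(s^2 + 1).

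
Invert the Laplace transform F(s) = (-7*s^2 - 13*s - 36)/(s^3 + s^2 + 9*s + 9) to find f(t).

f(t) = -3*sin(3*t) - 4*cos(3*t) - 3*exp(-t)

Factor the denominator: s^3 + s^2 + 9*s + 9 = (s + 1)*(s^2 + 9).
Partial fraction decomposition gives [-3/(s + 1)] + [-4*s/(s^2 + 9)] + [-9/(s^2 + 9)].
Invert each term: -3/(s + 1) ↔ -3e^(-t); -4·s/(s^2 + 9) ↔ -4cos(3t); -3·3/(s^2 + 9) ↔ -3sin(3t).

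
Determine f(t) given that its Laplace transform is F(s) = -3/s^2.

Since L{t} = 1!/s^2 = 1/s^2, the inverse is t, scaled by -3.

f(t) = -3*t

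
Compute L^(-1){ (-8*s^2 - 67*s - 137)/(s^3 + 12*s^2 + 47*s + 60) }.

-4*exp(-3*t) - 3*exp(-4*t) - exp(-5*t)

Factor the denominator: s^3 + 12*s^2 + 47*s + 60 = (s + 3)*(s + 4)*(s + 5).
Partial fraction decomposition gives [-3/(s + 4)] + [-1/(s + 5)] + [-4/(s + 3)].
Invert each term: -3/(s + 4) ↔ -3e^(-4t); -1/(s + 5) ↔ -e^(-5t); -4/(s + 3) ↔ -4e^(-3t).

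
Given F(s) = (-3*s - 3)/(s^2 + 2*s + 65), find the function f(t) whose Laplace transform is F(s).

Rewrite the denominator: s^2 + 2*s + 65 = (s + 1)^2 + 64.
The form in (s + 1) signals a first-shifting-theorem factor e^(-t).
Since L{cos(8t)} = s/(s^2 + 64), the inverse is exp(-t)*cos(8*t), scaled by -3.

f(t) = -3*exp(-t)*cos(8*t)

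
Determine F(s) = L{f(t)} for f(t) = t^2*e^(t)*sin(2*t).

F(s) = 4*(3*s^2 - 6*s - 1)/(s^2 - 2*s + 5)^3

L{sin(2t)} = 2/(s^2 + 4).
Multiplying by e^(t) shifts s → s - 1, so L{e^(t)*sin(2*t)} = 2/((s - 1)^2 + 4).
Then apply L{t^2·g(t)} = (-1)^2 d^2/ds^2[G(s)] with G(s) = 2/((s - 1)^2 + 4):
differentiating 2 times and applying the sign gives 4*(3*s^2 - 6*s - 1)/(s^2 - 2*s + 5)^3.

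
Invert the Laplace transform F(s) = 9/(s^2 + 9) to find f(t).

f(t) = 3*sin(3*t)

Since L{sin(3t)} = 3/(s^2 + 9), the inverse is sin(3*t), scaled by 3.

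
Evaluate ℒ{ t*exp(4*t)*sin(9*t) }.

18*(s - 4)/(s^2 - 8*s + 97)^2

L{sin(9t)} = 9/(s^2 + 81).
Multiplying by e^(4t) shifts s → s - 4, so L{exp(4*t)*sin(9*t)} = 9/((s - 4)^2 + 81).
Then apply L{t·g(t)} = -d/ds[H(s)] with H(s) = 9/((s - 4)^2 + 81):
differentiating 1 time and applying the sign gives 18*(s - 4)/(s^2 - 8*s + 97)^2.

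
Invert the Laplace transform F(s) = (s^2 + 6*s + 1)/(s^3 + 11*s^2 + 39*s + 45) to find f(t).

Factor the denominator: s^3 + 11*s^2 + 39*s + 45 = (s + 3)^2*(s + 5).
Partial fraction decomposition gives [2/(s + 3)] + [-4/(s + 3)^2] + [-1/(s + 5)].
Invert each term: 2/(s + 3) ↔ 2e^(-3t); -4/(s + 3)^2 ↔ -4t·e^(-3t); -1/(s + 5) ↔ -e^(-5t).

f(t) = -4*t*exp(-3*t) + 2*exp(-3*t) - exp(-5*t)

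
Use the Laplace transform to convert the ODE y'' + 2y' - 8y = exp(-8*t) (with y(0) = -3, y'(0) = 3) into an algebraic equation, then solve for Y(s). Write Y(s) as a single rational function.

Apply the Laplace transform to the equation.
With L{y''} = s^2 Y - s·y(0) - y'(0) and L{y'} = sY - y(0), with y(0) = -3, y'(0) = 3: the LHS transforms to (s^2 + 2*s - 8)Y - (-3*s - 3).
The right side is L{exp(-8*t)} = 1/(s + 8).
So (s^2 + 2*s - 8)Y = 1/(s + 8) + (-3*s - 3).
Isolate Y and clear denominators.

Y(s) = (-3*s^2 - 27*s - 23)/(s^3 + 10*s^2 + 8*s - 64)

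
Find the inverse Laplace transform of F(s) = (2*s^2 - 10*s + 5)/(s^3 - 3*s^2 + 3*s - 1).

Factor the denominator: s^3 - 3*s^2 + 3*s - 1 = (s - 1)^3.
Partial fraction decomposition gives [2/(s - 1)] + [-6/(s - 1)^2] + [-3/(s - 1)^3].
Invert each term: 2/(s - 1) ↔ 2e^(t); -6/(s - 1)^2 ↔ -6t·e^(t); -3/(s - 1)^3 ↔ (-3/2)t^2·e^(t).

-3*t^2*exp(t)/2 - 6*t*exp(t) + 2*exp(t)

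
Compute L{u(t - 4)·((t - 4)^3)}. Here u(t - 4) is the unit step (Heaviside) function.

6*exp(-4*s)/s^4

By the second shifting theorem, L{u(t - c)·g(t - c)} = e^(-cs)·G(s) with c = 4 and G(s) = L{g(t)}.
L{t^3} = 3!/s^4 = 6/s^4.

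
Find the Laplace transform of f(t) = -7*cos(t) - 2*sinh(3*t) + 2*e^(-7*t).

-7*s/(s^2 + 1) - 6/(s^2 - 9) + 2/(s + 7)

By linearity of the Laplace transform, transform each term separately.
(-7)·[L{cos(t)} = s/(s^2 + 1)]; (-2)·[L{sinh(3t)} = 3/(s^2 - 9)]; (2)·[L{e^(-7t)} = 1/(s + 7)].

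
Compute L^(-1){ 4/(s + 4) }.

Since L{e^(-4t)} = 1/(s + 4), the inverse is e^(-4*t), scaled by 4.

4*exp(-4*t)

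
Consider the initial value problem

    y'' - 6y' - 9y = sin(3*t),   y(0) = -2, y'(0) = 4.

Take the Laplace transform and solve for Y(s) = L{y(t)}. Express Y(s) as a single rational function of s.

Y(s) = (-2*s^3 + 16*s^2 - 18*s + 147)/(s^4 - 6*s^3 - 54*s - 81)

Laplace-transform each side.
Using L{y''} = s^2 Y - s·y(0) - y'(0) and L{y'} = sY - y(0), with y(0) = -2, y'(0) = 4, the left side becomes (s^2 - 6*s - 9)Y - (-2*s + 16).
The right side is L{sin(3*t)} = 3/(s^2 + 9).
So (s^2 - 6*s - 9)Y = 3/(s^2 + 9) + (-2*s + 16).
Isolate Y and clear denominators.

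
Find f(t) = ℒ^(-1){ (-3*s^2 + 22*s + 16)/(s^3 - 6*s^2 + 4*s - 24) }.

Factor the denominator: s^3 - 6*s^2 + 4*s - 24 = (s - 6)*(s^2 + 4).
Partial fraction decomposition gives [1/(s - 6)] + [-4*s/(s^2 + 4)] + [-2/(s^2 + 4)].
Invert each term: 1/(s - 6) ↔ e^(6t); -4·s/(s^2 + 4) ↔ -4cos(2t); -1·2/(s^2 + 4) ↔ -sin(2t).

f(t) = exp(6*t) - sin(2*t) - 4*cos(2*t)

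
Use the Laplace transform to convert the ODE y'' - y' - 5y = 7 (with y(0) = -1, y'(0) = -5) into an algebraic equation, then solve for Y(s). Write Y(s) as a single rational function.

Apply the Laplace transform to the equation.
With L{y''} = s^2 Y - s·y(0) - y'(0) and L{y'} = sY - y(0), with y(0) = -1, y'(0) = -5: the LHS transforms to (s^2 - s - 5)Y - (-s - 4).
The right side is L{7} = 7/s.
So (s^2 - s - 5)Y = 7/s + (-s - 4).
Isolate Y and clear denominators.

Y(s) = (-s^2 - 4*s + 7)/(s^3 - s^2 - 5*s)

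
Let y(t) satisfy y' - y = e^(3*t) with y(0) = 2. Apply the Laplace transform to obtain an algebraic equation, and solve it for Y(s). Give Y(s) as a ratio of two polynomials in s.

Take the Laplace transform of both sides.
With L{y'} = sY - y(0) = sY - 2: the LHS transforms to (s - 1)Y - (2).
The right side is L{e^(3*t)} = 1/(s - 3).
So (s - 1)Y = 1/(s - 3) + (2).
Solve for Y(s) and write it as one ratio of polynomials.

Y(s) = (2*s - 5)/(s^2 - 4*s + 3)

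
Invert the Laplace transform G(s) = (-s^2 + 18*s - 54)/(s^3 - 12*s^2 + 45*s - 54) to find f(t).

f(t) = 3*t*exp(3*t) + 2*exp(6*t) - 3*exp(3*t)

Factor the denominator: s^3 - 12*s^2 + 45*s - 54 = (s - 6)*(s - 3)^2.
Partial fraction decomposition gives [-3/(s - 3)] + [3/(s - 3)^2] + [2/(s - 6)].
Invert each term: -3/(s - 3) ↔ -3e^(3t); 3/(s - 3)^2 ↔ 3t·e^(3t); 2/(s - 6) ↔ 2e^(6t).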